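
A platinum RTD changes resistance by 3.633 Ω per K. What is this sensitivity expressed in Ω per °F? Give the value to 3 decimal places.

Since only a temperature interval is involved, the additive offset between the scales drops out.
A change of 1°F is a change of 5/9 K, so per °F the value is 3.633 × 5/9 = 2.018.

2.018 Ω per °F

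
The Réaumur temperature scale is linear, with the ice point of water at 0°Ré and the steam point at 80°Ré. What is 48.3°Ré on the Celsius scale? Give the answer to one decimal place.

Linear interpolation between the fixed points: C = (48.3 - 0) × 100 / (80 - 0) = 60.3750°C.

60.4°C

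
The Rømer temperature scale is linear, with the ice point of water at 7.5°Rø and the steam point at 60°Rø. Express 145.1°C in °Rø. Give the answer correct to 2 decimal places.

Linearly onto the Rømer scale: 7.5 + (145.1000 / 100) × (60 - 7.5) = 83.68°Rø.

83.68°Rø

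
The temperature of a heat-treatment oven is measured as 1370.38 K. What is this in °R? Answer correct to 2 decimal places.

In Celsius: 1370.38 - 273.15 = 1097.2300°C.
In Rankine: 1097.2300 × 1.8 + 491.67 = 2466.68°R.

2466.68°R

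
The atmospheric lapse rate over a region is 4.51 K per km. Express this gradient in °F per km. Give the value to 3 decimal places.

The quantity depends on a temperature interval, so only the ratio of degree sizes applies; the offset between the scales is irrelevant.
A change of 1 K is a change of 1.8°F, so 4.51 × 1.8 = 8.118.

8.118 °F/km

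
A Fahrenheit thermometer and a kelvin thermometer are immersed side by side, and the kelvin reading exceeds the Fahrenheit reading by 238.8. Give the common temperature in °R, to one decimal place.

497.0°R

Let x be the Fahrenheit reading; then the kelvin reading is 5/9·x + 255.372.
(5/9·x + 255.372) - x = 238.8  ⇒  (-4/9)·x = -16.5722  ⇒  x = 37.2875°F.
In Celsius: (37.2875 - 32) × 5/9 = 2.9375°C.
In Rankine: 2.9375 × 1.8 + 491.67 = 497.0°R.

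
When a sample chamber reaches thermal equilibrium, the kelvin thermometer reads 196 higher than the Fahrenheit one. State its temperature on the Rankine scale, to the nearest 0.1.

593.3°R

Let x be the Fahrenheit reading; then the kelvin reading is 5/9·x + 255.372.
(5/9·x + 255.372) - x = 196  ⇒  (-4/9)·x = -59.3722  ⇒  x = 133.5875°F.
In Celsius: (133.5875 - 32) × 5/9 = 56.4375°C.
In Rankine: 56.4375 × 1.8 + 491.67 = 593.3°R.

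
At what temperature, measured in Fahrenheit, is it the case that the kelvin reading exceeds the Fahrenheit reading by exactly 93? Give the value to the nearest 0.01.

Let F be the Fahrenheit reading. The kelvin reading is K = 5/9·F + 255.372.
Require K - F = 93: (-4/9)·F + 255.372 = 93.
F = (93 - 255.372) / (-4/9) = 365.34.

365.34°F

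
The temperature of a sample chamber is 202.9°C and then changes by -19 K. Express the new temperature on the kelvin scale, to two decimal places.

457.05 K

The 19 K change is an interval; Kelvin and Celsius degrees are the same size, so ΔC = -19°C.
Final Celsius temperature: 202.9000 - 19.0000 = 183.9000°C.
In kelvin: 183.9000 + 273.15 = 457.05 K.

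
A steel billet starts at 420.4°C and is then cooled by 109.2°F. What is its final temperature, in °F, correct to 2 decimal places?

679.52°F

The 109.2°F change is an interval, so only the factor 5/9 applies: -109.2 × 5/9 = -60.6667°C.
Final Celsius temperature: 420.4000 - 60.6667 = 359.7333°C.
In Fahrenheit: 359.7333 × 1.8 + 32 = 679.52°F.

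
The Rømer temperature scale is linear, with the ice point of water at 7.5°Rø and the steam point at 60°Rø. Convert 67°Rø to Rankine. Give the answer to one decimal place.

695.7°R

Linear interpolation between the fixed points: C = (67 - 7.5) × 100 / (60 - 7.5) = 113.3333°C.
Then 113.3333 × 1.8 + 491.67 = 695.7°R.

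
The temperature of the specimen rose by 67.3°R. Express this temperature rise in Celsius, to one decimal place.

37.4°C

Only the scale ratio 5/9 matters for a change in temperature.
67.3 × 5/9 = 37.4.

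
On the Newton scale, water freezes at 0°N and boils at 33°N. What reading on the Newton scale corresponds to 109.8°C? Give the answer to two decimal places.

36.23°N

Linearly onto the Newton scale: 0 + (109.8000 / 100) × (33 - 0) = 36.23°N.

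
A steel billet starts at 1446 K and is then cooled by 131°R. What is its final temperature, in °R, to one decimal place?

Initial temperature in Celsius: 1446 - 273.15 = 1172.8500°C.
The 131°R change is an interval, so only the factor 5/9 applies: -131 × 5/9 = -72.7778°C.
Final Celsius temperature: 1172.8500 - 72.7778 = 1100.0722°C.
In Rankine: 1100.0722 × 1.8 + 491.67 = 2471.8°R.

2471.8°R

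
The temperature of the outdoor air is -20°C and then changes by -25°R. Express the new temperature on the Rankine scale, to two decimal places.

430.67°R

The 25°R change is an interval, so only the factor 5/9 applies: -25 × 5/9 = -13.8889°C.
Final Celsius temperature: -20.0000 - 13.8889 = -33.8889°C.
In Rankine: -33.8889 × 1.8 + 491.67 = 430.67°R.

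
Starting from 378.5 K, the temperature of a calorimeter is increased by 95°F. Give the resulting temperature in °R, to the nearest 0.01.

Initial temperature in Celsius: 378.5 - 273.15 = 105.3500°C.
The 95°F change is an interval, so only the factor 5/9 applies: +95 × 5/9 = +52.7778°C.
Final Celsius temperature: 105.3500 + 52.7778 = 158.1278°C.
In Rankine: 158.1278 × 1.8 + 491.67 = 776.30°R.

776.30°R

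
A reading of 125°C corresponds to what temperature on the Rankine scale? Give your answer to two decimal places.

In Rankine: 125.0000 × 1.8 + 491.67 = 716.67°R.

716.67°R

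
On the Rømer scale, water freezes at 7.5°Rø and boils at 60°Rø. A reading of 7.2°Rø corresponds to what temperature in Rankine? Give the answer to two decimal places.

Linear interpolation between the fixed points: C = (7.2 - 7.5) × 100 / (60 - 7.5) = -0.5714°C.
Then -0.5714 × 1.8 + 491.67 = 490.64°R.

490.64°R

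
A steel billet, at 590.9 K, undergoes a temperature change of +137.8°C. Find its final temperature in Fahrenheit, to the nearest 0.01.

851.99°F

Initial temperature in Celsius: 590.9 - 273.15 = 317.7500°C.
Final Celsius temperature: 317.7500 + 137.8000 = 455.5500°C.
In Fahrenheit: 455.5500 × 1.8 + 32 = 851.99°F.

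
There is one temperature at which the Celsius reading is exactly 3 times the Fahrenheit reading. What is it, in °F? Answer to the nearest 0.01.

Let F be the Fahrenheit reading. The Celsius reading is C = 5/9·F - 17.7778.
Require C = 3·F: 5/9·F - 17.7778 = 3·F.
(-22/9)·F = 17.7778  ⇒  F = -7.27.

-7.27°F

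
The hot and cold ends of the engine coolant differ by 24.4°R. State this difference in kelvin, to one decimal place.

Only the scale ratio 5/9 matters for a change in temperature.
24.4 × 5/9 = 13.6.

13.6 K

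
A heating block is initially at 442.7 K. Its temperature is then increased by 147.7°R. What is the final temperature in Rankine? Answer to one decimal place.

Initial temperature in Celsius: 442.7 - 273.15 = 169.5500°C.
The 147.7°R change is an interval, so only the factor 5/9 applies: +147.7 × 5/9 = +82.0556°C.
Final Celsius temperature: 169.5500 + 82.0556 = 251.6056°C.
In Rankine: 251.6056 × 1.8 + 491.67 = 944.6°R.

944.6°R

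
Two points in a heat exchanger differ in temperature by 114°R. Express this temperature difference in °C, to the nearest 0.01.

Only the scale ratio 5/9 matters for a change in temperature.
114 × 5/9 = 63.33.

63.33°C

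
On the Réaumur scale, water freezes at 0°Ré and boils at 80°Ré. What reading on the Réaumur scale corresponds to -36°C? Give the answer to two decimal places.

Linearly onto the Réaumur scale: 0 + (-36.0000 / 100) × (80 - 0) = -28.80°Ré.

-28.80°Ré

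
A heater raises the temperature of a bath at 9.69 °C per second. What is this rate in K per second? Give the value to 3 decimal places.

Since only a temperature interval is involved, the additive offset between the scales drops out.
A change of 1°C is a change of 1 K, so 9.69 × 1 = 9.690.

9.690 K/second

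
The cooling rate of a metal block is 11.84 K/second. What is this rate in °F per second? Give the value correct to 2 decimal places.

21.31 °F/second

Since only a temperature interval is involved, the additive offset between the scales drops out.
A change of 1 K is a change of 1.8°F, so 11.84 × 1.8 = 21.31.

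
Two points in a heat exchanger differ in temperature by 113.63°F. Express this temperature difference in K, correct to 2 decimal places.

An interval of 1°F corresponds to 5/9 K.
113.63 × 5/9 = 63.13.

63.13 K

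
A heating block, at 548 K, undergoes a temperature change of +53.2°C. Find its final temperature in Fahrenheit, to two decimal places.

622.49°F

Initial temperature in Celsius: 548 - 273.15 = 274.8500°C.
Final Celsius temperature: 274.8500 + 53.2000 = 328.0500°C.
In Fahrenheit: 328.0500 × 1.8 + 32 = 622.49°F.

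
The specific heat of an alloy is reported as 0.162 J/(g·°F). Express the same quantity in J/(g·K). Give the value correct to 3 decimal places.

0.292 J/(g·K)

Since only a temperature interval is involved, the additive offset between the scales drops out.
A change of 1 K is a change of 1.8°F, so per K the value is 0.162 × 1.8 = 0.292.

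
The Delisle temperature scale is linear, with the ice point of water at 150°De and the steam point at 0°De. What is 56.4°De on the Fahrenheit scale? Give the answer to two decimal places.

Linear interpolation between the fixed points: C = (56.4 - 150) × 100 / (0 - 150) = 62.4000°C.
Then 62.4000 × 1.8 + 32 = 144.32°F.

144.32°F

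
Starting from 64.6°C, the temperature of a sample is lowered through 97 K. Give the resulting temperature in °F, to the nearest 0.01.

-26.32°F

The 97 K change is an interval; Kelvin and Celsius degrees are the same size, so ΔC = -97°C.
Final Celsius temperature: 64.6000 - 97.0000 = -32.4000°C.
In Fahrenheit: -32.4000 × 1.8 + 32 = -26.32°F.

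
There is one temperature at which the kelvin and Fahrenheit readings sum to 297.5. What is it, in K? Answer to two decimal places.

270.42 K

Let K be the kelvin reading. The Fahrenheit reading is F = 1.8·K - 459.67.
Require K + F = 297.5: (2.8)·K - 459.67 = 297.5.
K = (297.5 + 459.67) / (2.8) = 270.42.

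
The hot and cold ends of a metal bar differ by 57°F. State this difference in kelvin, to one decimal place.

31.7 K

An interval of 1°F corresponds to 5/9 K.
57 × 5/9 = 31.7.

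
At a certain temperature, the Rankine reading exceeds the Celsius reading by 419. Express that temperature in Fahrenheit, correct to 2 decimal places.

-131.51°F

Let x be the Rankine reading; then the Celsius reading is 5/9·x - 273.15.
(5/9·x - 273.15) - x = -419  ⇒  (-4/9)·x = -145.85  ⇒  x = 328.1625°R.
In Celsius: (328.1625 - 491.67) × 5/9 = -90.8375°C.
In Fahrenheit: -90.8375 × 1.8 + 32 = -131.51°F.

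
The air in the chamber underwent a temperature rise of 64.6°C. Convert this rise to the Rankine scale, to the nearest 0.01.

116.28°R

Only the scale ratio 1.8 matters for a change in temperature.
64.6 × 1.8 = 116.28.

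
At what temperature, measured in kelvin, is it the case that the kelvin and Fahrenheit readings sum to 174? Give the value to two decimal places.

226.31 K

Let K be the kelvin reading. The Fahrenheit reading is F = 1.8·K - 459.67.
Require K + F = 174: (2.8)·K - 459.67 = 174.
K = (174 + 459.67) / (2.8) = 226.31.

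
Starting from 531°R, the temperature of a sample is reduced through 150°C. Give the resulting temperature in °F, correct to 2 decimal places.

-198.67°F

Initial temperature in Celsius: (531 - 491.67) × 5/9 = 21.8500°C.
Final Celsius temperature: 21.8500 - 150.0000 = -128.1500°C.
In Fahrenheit: -128.1500 × 1.8 + 32 = -198.67°F.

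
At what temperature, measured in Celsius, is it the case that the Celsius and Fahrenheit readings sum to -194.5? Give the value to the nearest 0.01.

-80.89°C

Let C be the Celsius reading. The Fahrenheit reading is F = 1.8·C + 32.
Require C + F = -194.5: (2.8)·C + 32 = -194.5.
C = (-194.5 - 32) / (2.8) = -80.89.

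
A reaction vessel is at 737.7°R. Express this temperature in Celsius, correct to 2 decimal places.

In Celsius: (737.7 - 491.67) × 5/9 = 136.6833°C.

136.68°C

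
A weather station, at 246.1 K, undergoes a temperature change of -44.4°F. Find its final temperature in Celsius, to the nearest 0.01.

-51.72°C

Initial temperature in Celsius: 246.1 - 273.15 = -27.0500°C.
The 44.4°F change is an interval, so only the factor 5/9 applies: -44.4 × 5/9 = -24.6667°C.
Final Celsius temperature: -27.0500 - 24.6667 = -51.7167°C.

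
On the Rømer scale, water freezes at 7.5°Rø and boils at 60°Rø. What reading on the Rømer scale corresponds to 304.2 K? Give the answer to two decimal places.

23.80°Rø

First in Celsius: 304.2 - 273.15 = 31.0500°C.
Linearly onto the Rømer scale: 7.5 + (31.0500 / 100) × (60 - 7.5) = 23.80°Rø.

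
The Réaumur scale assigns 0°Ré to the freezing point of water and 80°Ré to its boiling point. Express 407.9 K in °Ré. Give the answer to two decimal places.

First in Celsius: 407.9 - 273.15 = 134.7500°C.
Linearly onto the Réaumur scale: 0 + (134.7500 / 100) × (80 - 0) = 107.80°Ré.

107.80°Ré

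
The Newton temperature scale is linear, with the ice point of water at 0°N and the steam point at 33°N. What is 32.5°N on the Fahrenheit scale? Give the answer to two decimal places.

209.27°F

Linear interpolation between the fixed points: C = (32.5 - 0) × 100 / (33 - 0) = 98.4848°C.
Then 98.4848 × 1.8 + 32 = 209.27°F.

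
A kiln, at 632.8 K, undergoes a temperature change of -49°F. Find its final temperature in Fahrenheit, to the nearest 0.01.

Initial temperature in Celsius: 632.8 - 273.15 = 359.6500°C.
The 49°F change is an interval, so only the factor 5/9 applies: -49 × 5/9 = -27.2222°C.
Final Celsius temperature: 359.6500 - 27.2222 = 332.4278°C.
In Fahrenheit: 332.4278 × 1.8 + 32 = 630.37°F.

630.37°F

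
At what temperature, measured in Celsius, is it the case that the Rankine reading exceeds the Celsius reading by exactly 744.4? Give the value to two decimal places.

Let C be the Celsius reading. The Rankine reading is R = 1.8·C + 491.67.
Require R - C = 744.4: (0.8)·C + 491.67 = 744.4.
C = (744.4 - 491.67) / (0.8) = 315.91.

315.91°C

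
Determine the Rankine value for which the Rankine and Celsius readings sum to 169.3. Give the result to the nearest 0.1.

Let R be the Rankine reading. The Celsius reading is C = 5/9·R - 273.15.
Require R + C = 169.3: (14/9)·R - 273.15 = 169.3.
R = (169.3 + 273.15) / (14/9) = 284.4.

284.4°R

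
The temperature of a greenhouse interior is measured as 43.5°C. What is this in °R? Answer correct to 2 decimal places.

In Rankine: 43.5000 × 1.8 + 491.67 = 569.97°R.

569.97°R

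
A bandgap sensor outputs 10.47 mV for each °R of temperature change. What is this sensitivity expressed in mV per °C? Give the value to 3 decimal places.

The quantity depends on a temperature interval, so only the ratio of degree sizes applies; the offset between the scales is irrelevant.
A change of 1°C is a change of 1.8°R, so per °C the value is 10.47 × 1.8 = 18.846.

18.846 mV per °C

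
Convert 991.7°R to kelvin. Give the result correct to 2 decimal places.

550.94 K

In Celsius: (991.7 - 491.67) × 5/9 = 277.7944°C.
In kelvin: 277.7944 + 273.15 = 550.94 K.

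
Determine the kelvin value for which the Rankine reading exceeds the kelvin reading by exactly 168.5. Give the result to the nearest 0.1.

210.6 K

Let K be the kelvin reading. The Rankine reading is R = 1.8·K.
Require R - K = 168.5: (0.8)·K = 168.5.
K = (168.5) / (0.8) = 210.6.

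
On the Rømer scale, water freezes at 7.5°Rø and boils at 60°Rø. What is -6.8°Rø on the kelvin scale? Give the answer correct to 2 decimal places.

Linear interpolation between the fixed points: C = (-6.8 - 7.5) × 100 / (60 - 7.5) = -27.2381°C.
Then -27.2381 + 273.15 = 245.91 K.

245.91 K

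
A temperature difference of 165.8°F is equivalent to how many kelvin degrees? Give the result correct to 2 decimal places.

For a temperature interval the offset drops out; only the factor 5/9 applies.
165.8 × 5/9 = 92.11.

92.11 K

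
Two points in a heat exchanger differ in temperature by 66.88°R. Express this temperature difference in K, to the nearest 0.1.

37.2 K

For a temperature interval the offset drops out; only the factor 5/9 applies.
66.88 × 5/9 = 37.2.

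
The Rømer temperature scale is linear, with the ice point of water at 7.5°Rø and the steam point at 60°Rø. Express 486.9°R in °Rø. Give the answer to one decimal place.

6.1°Rø

First in Celsius: (486.9 - 491.67) × 5/9 = -2.6500°C.
Linearly onto the Rømer scale: 7.5 + (-2.6500 / 100) × (60 - 7.5) = 6.1°Rø.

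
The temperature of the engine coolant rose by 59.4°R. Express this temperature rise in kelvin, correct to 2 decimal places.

An interval of 1°R corresponds to 5/9 K.
59.4 × 5/9 = 33.00.

33.00 K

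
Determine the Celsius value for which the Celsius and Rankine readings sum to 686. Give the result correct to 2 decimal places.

69.40°C

Let C be the Celsius reading. The Rankine reading is R = 1.8·C + 491.67.
Require C + R = 686: (2.8)·C + 491.67 = 686.
C = (686 - 491.67) / (2.8) = 69.40.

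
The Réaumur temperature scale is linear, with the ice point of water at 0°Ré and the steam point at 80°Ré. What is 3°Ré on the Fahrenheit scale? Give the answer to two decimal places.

38.75°F

Linear interpolation between the fixed points: C = (3 - 0) × 100 / (80 - 0) = 3.7500°C.
Then 3.7500 × 1.8 + 32 = 38.75°F.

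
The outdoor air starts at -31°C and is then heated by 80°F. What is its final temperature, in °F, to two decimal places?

The 80°F change is an interval, so only the factor 5/9 applies: +80 × 5/9 = +44.4444°C.
Final Celsius temperature: -31.0000 + 44.4444 = 13.4444°C.
In Fahrenheit: 13.4444 × 1.8 + 32 = 56.20°F.

56.20°F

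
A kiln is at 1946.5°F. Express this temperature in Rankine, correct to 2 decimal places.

2406.17°R

In Celsius: (1946.5 - 32) × 5/9 = 1063.6111°C.
In Rankine: 1063.6111 × 1.8 + 491.67 = 2406.17°R.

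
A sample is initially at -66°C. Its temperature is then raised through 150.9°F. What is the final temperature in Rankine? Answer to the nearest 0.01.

The 150.9°F change is an interval, so only the factor 5/9 applies: +150.9 × 5/9 = +83.8333°C.
Final Celsius temperature: -66.0000 + 83.8333 = 17.8333°C.
In Rankine: 17.8333 × 1.8 + 491.67 = 523.77°R.

523.77°R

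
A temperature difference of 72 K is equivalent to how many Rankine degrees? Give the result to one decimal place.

129.6°R

An interval of 1 K corresponds to 1.8°R.
72 × 1.8 = 129.6.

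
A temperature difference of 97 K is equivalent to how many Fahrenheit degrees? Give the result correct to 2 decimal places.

174.60°F

An interval of 1 K corresponds to 1.8°F.
97 × 1.8 = 174.60.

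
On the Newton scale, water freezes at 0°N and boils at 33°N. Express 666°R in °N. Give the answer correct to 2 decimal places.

31.96°N

First in Celsius: (666 - 491.67) × 5/9 = 96.8500°C.
Linearly onto the Newton scale: 0 + (96.8500 / 100) × (33 - 0) = 31.96°N.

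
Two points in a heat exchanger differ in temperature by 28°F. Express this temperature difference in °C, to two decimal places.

An interval of 1°F corresponds to 5/9°C.
28 × 5/9 = 15.56.

15.56°C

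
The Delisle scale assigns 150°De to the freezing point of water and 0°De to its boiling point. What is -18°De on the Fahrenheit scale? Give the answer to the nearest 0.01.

Linear interpolation between the fixed points: C = (-18 - 150) × 100 / (0 - 150) = 112.0000°C.
Then 112.0000 × 1.8 + 32 = 233.60°F.

233.60°F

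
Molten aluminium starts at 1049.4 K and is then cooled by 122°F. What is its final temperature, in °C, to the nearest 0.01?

708.47°C

Initial temperature in Celsius: 1049.4 - 273.15 = 776.2500°C.
The 122°F change is an interval, so only the factor 5/9 applies: -122 × 5/9 = -67.7778°C.
Final Celsius temperature: 776.2500 - 67.7778 = 708.4722°C.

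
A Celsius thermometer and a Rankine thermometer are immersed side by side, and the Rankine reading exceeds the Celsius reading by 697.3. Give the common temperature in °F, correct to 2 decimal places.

Let x be the Celsius reading; then the Rankine reading is 1.8·x + 491.67.
(1.8·x + 491.67) - x = 697.3  ⇒  (0.8)·x = 205.63  ⇒  x = 257.0375°C.
In Fahrenheit: 257.0375 × 1.8 + 32 = 494.67°F.

494.67°F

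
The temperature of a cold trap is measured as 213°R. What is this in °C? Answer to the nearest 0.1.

-154.8°C

In Celsius: (213 - 491.67) × 5/9 = -154.8167°C.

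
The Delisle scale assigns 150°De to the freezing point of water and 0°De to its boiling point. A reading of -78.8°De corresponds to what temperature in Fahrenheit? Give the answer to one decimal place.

Linear interpolation between the fixed points: C = (-78.8 - 150) × 100 / (0 - 150) = 152.5333°C.
Then 152.5333 × 1.8 + 32 = 306.6°F.

306.6°F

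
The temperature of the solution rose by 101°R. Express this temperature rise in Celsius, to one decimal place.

For a temperature interval the offset drops out; only the factor 5/9 applies.
101 × 5/9 = 56.1.

56.1°C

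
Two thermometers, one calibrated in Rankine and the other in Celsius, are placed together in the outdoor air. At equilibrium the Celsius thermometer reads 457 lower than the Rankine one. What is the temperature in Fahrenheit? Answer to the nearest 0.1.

-46.0°F

Let x be the Rankine reading; then the Celsius reading is 5/9·x - 273.15.
(5/9·x - 273.15) - x = -457  ⇒  (-4/9)·x = -183.85  ⇒  x = 413.6625°R.
In Celsius: (413.6625 - 491.67) × 5/9 = -43.3375°C.
In Fahrenheit: -43.3375 × 1.8 + 32 = -46.0°F.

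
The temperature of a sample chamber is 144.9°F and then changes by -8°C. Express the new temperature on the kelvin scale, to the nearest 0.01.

327.87 K

Initial temperature in Celsius: (144.9 - 32) × 5/9 = 62.7222°C.
Final Celsius temperature: 62.7222 - 8.0000 = 54.7222°C.
In kelvin: 54.7222 + 273.15 = 327.87 K.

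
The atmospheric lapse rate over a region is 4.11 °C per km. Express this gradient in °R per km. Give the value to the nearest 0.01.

7.40 °R/km

The quantity depends on a temperature interval, so only the ratio of degree sizes applies; the offset between the scales is irrelevant.
A change of 1°C is a change of 1.8°R, so 4.11 × 1.8 = 7.40.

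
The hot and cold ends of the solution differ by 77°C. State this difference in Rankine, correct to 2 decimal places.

138.60°R

An interval of 1°C corresponds to 1.8°R.
77 × 1.8 = 138.60.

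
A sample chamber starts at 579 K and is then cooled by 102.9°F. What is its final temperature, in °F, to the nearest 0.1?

Initial temperature in Celsius: 579 - 273.15 = 305.8500°C.
The 102.9°F change is an interval, so only the factor 5/9 applies: -102.9 × 5/9 = -57.1667°C.
Final Celsius temperature: 305.8500 - 57.1667 = 248.6833°C.
In Fahrenheit: 248.6833 × 1.8 + 32 = 479.6°F.

479.6°F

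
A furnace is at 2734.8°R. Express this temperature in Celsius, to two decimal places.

In Celsius: (2734.8 - 491.67) × 5/9 = 1246.1833°C.

1246.18°C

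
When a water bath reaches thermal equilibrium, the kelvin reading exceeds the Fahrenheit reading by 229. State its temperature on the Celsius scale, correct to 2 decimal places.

15.19°C

Let x be the Fahrenheit reading; then the kelvin reading is 5/9·x + 255.372.
(5/9·x + 255.372) - x = 229  ⇒  (-4/9)·x = -26.3722  ⇒  x = 59.3375°F.
In Celsius: (59.3375 - 32) × 5/9 = 15.19°C.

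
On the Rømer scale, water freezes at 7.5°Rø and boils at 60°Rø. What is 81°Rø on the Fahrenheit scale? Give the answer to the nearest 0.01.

284.00°F

Linear interpolation between the fixed points: C = (81 - 7.5) × 100 / (60 - 7.5) = 140.0000°C.
Then 140.0000 × 1.8 + 32 = 284.00°F.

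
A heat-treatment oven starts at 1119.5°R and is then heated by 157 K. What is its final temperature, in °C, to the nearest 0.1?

505.8°C

Initial temperature in Celsius: (1119.5 - 491.67) × 5/9 = 348.7944°C.
The 157 K change is an interval; Kelvin and Celsius degrees are the same size, so ΔC = +157°C.
Final Celsius temperature: 348.7944 + 157.0000 = 505.7944°C.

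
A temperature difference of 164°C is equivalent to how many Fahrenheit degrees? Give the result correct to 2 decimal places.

Only the scale ratio 1.8 matters for a change in temperature.
164 × 1.8 = 295.20.

295.20°F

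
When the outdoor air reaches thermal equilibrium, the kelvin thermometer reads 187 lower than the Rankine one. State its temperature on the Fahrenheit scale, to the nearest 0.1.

Let x be the Rankine reading; then the kelvin reading is 5/9·x.
(5/9·x) - x = -187  ⇒  (-4/9)·x = -187  ⇒  x = 420.7500°R.
In Celsius: (420.75 - 491.67) × 5/9 = -39.4000°C.
In Fahrenheit: -39.4000 × 1.8 + 32 = -38.9°F.

-38.9°F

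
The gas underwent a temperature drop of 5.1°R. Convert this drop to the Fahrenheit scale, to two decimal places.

Rankine and Fahrenheit degrees are the same size, so the interval is unchanged: 5.10.

5.10°F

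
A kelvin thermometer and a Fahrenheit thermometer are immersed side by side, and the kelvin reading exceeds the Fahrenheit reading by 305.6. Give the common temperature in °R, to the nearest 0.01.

346.66°R

Let x be the kelvin reading; then the Fahrenheit reading is 1.8·x - 459.67.
(1.8·x - 459.67) - x = -305.6  ⇒  (0.8)·x = 154.07  ⇒  x = 192.5875 K.
In Celsius: 192.5875 - 273.15 = -80.5625°C.
In Rankine: -80.5625 × 1.8 + 491.67 = 346.66°R.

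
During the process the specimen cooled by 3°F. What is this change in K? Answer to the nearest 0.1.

1.7 K

Only the scale ratio 5/9 matters for a change in temperature.
3 × 5/9 = 1.7.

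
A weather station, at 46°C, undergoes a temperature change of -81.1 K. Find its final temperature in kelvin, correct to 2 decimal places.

238.05 K

The 81.1 K change is an interval; Kelvin and Celsius degrees are the same size, so ΔC = -81.1°C.
Final Celsius temperature: 46.0000 - 81.1000 = -35.1000°C.
In kelvin: -35.1000 + 273.15 = 238.05 K.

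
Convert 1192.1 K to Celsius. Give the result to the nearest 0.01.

In Celsius: 1192.1 - 273.15 = 918.9500°C.

918.95°C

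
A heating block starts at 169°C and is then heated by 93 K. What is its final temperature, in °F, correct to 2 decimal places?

The 93 K change is an interval; Kelvin and Celsius degrees are the same size, so ΔC = +93°C.
Final Celsius temperature: 169.0000 + 93.0000 = 262.0000°C.
In Fahrenheit: 262.0000 × 1.8 + 32 = 503.60°F.

503.60°F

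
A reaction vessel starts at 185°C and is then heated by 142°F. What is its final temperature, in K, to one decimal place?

537.0 K

The 142°F change is an interval, so only the factor 5/9 applies: +142 × 5/9 = +78.8889°C.
Final Celsius temperature: 185.0000 + 78.8889 = 263.8889°C.
In kelvin: 263.8889 + 273.15 = 537.0 K.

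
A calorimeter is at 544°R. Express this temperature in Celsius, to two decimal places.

In Celsius: (544 - 491.67) × 5/9 = 29.0722°C.

29.07°C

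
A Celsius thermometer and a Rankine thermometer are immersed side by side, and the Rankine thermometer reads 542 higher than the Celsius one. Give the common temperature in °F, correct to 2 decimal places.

Let x be the Celsius reading; then the Rankine reading is 1.8·x + 491.67.
(1.8·x + 491.67) - x = 542  ⇒  (0.8)·x = 50.33  ⇒  x = 62.9125°C.
In Fahrenheit: 62.9125 × 1.8 + 32 = 145.24°F.

145.24°F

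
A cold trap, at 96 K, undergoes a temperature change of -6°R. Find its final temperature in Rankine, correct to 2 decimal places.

166.80°R

Initial temperature in Celsius: 96 - 273.15 = -177.1500°C.
The 6°R change is an interval, so only the factor 5/9 applies: -6 × 5/9 = -3.3333°C.
Final Celsius temperature: -177.1500 - 3.3333 = -180.4833°C.
In Rankine: -180.4833 × 1.8 + 491.67 = 166.80°R.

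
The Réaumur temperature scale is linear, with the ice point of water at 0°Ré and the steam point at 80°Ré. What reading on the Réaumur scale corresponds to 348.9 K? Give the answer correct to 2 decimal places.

60.60°Ré

First in Celsius: 348.9 - 273.15 = 75.7500°C.
Linearly onto the Réaumur scale: 0 + (75.7500 / 100) × (80 - 0) = 60.60°Ré.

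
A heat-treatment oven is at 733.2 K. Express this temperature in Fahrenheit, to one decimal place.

In Celsius: 733.2 - 273.15 = 460.0500°C.
In Fahrenheit: 460.0500 × 1.8 + 32 = 860.1°F.

860.1°F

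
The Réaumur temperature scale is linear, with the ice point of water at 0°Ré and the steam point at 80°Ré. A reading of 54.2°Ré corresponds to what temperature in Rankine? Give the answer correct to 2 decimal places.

613.62°R

Linear interpolation between the fixed points: C = (54.2 - 0) × 100 / (80 - 0) = 67.7500°C.
Then 67.7500 × 1.8 + 491.67 = 613.62°R.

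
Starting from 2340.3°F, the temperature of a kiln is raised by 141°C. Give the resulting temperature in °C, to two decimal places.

Initial temperature in Celsius: (2340.3 - 32) × 5/9 = 1282.3889°C.
Final Celsius temperature: 1282.3889 + 141.0000 = 1423.3889°C.

1423.39°C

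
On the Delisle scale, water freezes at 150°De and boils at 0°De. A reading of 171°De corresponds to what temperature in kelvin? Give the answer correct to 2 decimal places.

259.15 K

Linear interpolation between the fixed points: C = (171 - 150) × 100 / (0 - 150) = -14.0000°C.
Then -14.0000 + 273.15 = 259.15 K.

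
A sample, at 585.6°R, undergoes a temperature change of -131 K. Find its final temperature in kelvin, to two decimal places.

194.33 K

Initial temperature in Celsius: (585.6 - 491.67) × 5/9 = 52.1833°C.
The 131 K change is an interval; Kelvin and Celsius degrees are the same size, so ΔC = -131°C.
Final Celsius temperature: 52.1833 - 131.0000 = -78.8167°C.
In kelvin: -78.8167 + 273.15 = 194.33 K.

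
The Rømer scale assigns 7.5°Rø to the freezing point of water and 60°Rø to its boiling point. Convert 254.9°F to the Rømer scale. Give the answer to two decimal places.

First in Celsius: (254.9 - 32) × 5/9 = 123.8333°C.
Linearly onto the Rømer scale: 7.5 + (123.8333 / 100) × (60 - 7.5) = 72.51°Rø.

72.51°Rø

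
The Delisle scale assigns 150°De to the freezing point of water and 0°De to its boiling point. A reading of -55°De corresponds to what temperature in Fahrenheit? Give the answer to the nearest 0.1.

Linear interpolation between the fixed points: C = (-55 - 150) × 100 / (0 - 150) = 136.6667°C.
Then 136.6667 × 1.8 + 32 = 278.0°F.

278.0°F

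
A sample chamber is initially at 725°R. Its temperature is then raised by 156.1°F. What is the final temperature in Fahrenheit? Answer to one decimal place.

421.4°F

Initial temperature in Celsius: (725 - 491.67) × 5/9 = 129.6278°C.
The 156.1°F change is an interval, so only the factor 5/9 applies: +156.1 × 5/9 = +86.7222°C.
Final Celsius temperature: 129.6278 + 86.7222 = 216.3500°C.
In Fahrenheit: 216.3500 × 1.8 + 32 = 421.4°F.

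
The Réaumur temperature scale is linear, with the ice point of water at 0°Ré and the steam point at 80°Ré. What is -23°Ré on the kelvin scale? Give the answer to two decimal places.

244.40 K

Linear interpolation between the fixed points: C = (-23 - 0) × 100 / (80 - 0) = -28.7500°C.
Then -28.7500 + 273.15 = 244.40 K.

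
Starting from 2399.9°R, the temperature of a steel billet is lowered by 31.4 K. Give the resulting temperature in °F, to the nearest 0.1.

Initial temperature in Celsius: (2399.9 - 491.67) × 5/9 = 1060.1278°C.
The 31.4 K change is an interval; Kelvin and Celsius degrees are the same size, so ΔC = -31.4°C.
Final Celsius temperature: 1060.1278 - 31.4000 = 1028.7278°C.
In Fahrenheit: 1028.7278 × 1.8 + 32 = 1883.7°F.

1883.7°F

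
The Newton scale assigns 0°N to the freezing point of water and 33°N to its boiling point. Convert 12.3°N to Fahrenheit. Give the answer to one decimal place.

99.1°F

Linear interpolation between the fixed points: C = (12.3 - 0) × 100 / (33 - 0) = 37.2727°C.
Then 37.2727 × 1.8 + 32 = 99.1°F.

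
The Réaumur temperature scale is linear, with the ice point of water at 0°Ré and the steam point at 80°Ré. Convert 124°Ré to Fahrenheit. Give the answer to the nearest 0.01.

Linear interpolation between the fixed points: C = (124 - 0) × 100 / (80 - 0) = 155.0000°C.
Then 155.0000 × 1.8 + 32 = 311.00°F.

311.00°F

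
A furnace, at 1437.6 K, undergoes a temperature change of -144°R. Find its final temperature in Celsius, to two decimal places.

Initial temperature in Celsius: 1437.6 - 273.15 = 1164.4500°C.
The 144°R change is an interval, so only the factor 5/9 applies: -144 × 5/9 = -80.0000°C.
Final Celsius temperature: 1164.4500 - 80.0000 = 1084.4500°C.

1084.45°C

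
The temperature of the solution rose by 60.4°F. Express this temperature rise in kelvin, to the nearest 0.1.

33.6 K

Only the scale ratio 5/9 matters for a change in temperature.
60.4 × 5/9 = 33.6.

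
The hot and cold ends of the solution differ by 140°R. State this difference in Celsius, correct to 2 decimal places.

77.78°C

Only the scale ratio 5/9 matters for a change in temperature.
140 × 5/9 = 77.78.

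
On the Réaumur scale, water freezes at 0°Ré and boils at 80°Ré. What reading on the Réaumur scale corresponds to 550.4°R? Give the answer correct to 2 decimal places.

26.10°Ré

First in Celsius: (550.4 - 491.67) × 5/9 = 32.6278°C.
Linearly onto the Réaumur scale: 0 + (32.6278 / 100) × (80 - 0) = 26.10°Ré.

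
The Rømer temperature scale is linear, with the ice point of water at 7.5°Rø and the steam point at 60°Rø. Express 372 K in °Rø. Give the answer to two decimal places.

First in Celsius: 372 - 273.15 = 98.8500°C.
Linearly onto the Rømer scale: 7.5 + (98.8500 / 100) × (60 - 7.5) = 59.40°Rø.

59.40°Rø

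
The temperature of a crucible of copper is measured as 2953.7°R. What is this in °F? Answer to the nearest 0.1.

2494.0°F

In Celsius: (2953.7 - 491.67) × 5/9 = 1367.7944°C.
In Fahrenheit: 1367.7944 × 1.8 + 32 = 2494.0°F.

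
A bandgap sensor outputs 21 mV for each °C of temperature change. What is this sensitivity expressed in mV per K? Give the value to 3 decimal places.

21.000 mV per K

The quantity depends on a temperature interval, so only the ratio of degree sizes applies; the offset between the scales is irrelevant.
A change of 1 K is a change of 1°C, so per K the value is 21 × 1 = 21.000.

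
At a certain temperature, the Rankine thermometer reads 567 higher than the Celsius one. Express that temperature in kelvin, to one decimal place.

367.3 K

Let x be the Celsius reading; then the Rankine reading is 1.8·x + 491.67.
(1.8·x + 491.67) - x = 567  ⇒  (0.8)·x = 75.33  ⇒  x = 94.1625°C.
In kelvin: 94.1625 + 273.15 = 367.3 K.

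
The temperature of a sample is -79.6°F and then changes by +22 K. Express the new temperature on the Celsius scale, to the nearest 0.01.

Initial temperature in Celsius: (-79.6 - 32) × 5/9 = -62.0000°C.
The 22 K change is an interval; Kelvin and Celsius degrees are the same size, so ΔC = +22°C.
Final Celsius temperature: -62.0000 + 22.0000 = -40.0000°C.

-40.00°C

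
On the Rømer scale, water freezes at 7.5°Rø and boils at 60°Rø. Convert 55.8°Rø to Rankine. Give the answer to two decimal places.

657.27°R

Linear interpolation between the fixed points: C = (55.8 - 7.5) × 100 / (60 - 7.5) = 92.0000°C.
Then 92.0000 × 1.8 + 491.67 = 657.27°R.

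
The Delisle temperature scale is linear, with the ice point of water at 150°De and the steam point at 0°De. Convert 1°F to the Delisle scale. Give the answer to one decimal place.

175.8°De

First in Celsius: (1 - 32) × 5/9 = -17.2222°C.
Linearly onto the Delisle scale: 150 + (-17.2222 / 100) × (0 - 150) = 175.8°De.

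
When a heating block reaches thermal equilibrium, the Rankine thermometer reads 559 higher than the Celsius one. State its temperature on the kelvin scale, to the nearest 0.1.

357.3 K

Let x be the Celsius reading; then the Rankine reading is 1.8·x + 491.67.
(1.8·x + 491.67) - x = 559  ⇒  (0.8)·x = 67.33  ⇒  x = 84.1625°C.
In kelvin: 84.1625 + 273.15 = 357.3 K.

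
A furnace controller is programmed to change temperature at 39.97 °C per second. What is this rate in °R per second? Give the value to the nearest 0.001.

Since only a temperature interval is involved, the additive offset between the scales drops out.
A change of 1°C is a change of 1.8°R, so 39.97 × 1.8 = 71.946.

71.946 °R/second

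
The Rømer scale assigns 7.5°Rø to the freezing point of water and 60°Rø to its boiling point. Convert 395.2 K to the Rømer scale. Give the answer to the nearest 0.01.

71.58°Rø

First in Celsius: 395.2 - 273.15 = 122.0500°C.
Linearly onto the Rømer scale: 7.5 + (122.0500 / 100) × (60 - 7.5) = 71.58°Rø.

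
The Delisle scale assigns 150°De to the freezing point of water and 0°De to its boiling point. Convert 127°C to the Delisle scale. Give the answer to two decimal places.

Linearly onto the Delisle scale: 150 + (127.0000 / 100) × (0 - 150) = -40.50°De.

-40.50°De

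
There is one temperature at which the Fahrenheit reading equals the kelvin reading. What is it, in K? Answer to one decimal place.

Let K be the kelvin reading. The Fahrenheit reading is F = 1.8·K - 459.67.
Set F = K: 1.8·K - 459.67 = K.
(0.8)·K = 459.67  ⇒  K = 574.6.

574.6 K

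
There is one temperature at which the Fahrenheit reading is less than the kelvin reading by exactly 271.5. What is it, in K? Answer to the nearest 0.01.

235.21 K

Let K be the kelvin reading. The Fahrenheit reading is F = 1.8·K - 459.67.
Require F - K = -271.5: (0.8)·K - 459.67 = -271.5.
K = (-271.5 + 459.67) / (0.8) = 235.21.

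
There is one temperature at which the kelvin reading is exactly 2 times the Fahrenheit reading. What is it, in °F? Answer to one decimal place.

176.8°F

Let F be the Fahrenheit reading. The kelvin reading is K = 5/9·F + 255.372.
Require K = 2·F: 5/9·F + 255.372 = 2·F.
(-13/9)·F = -255.372  ⇒  F = 176.8.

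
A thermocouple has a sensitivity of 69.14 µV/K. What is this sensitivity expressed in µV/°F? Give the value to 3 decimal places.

The quantity depends on a temperature interval, so only the ratio of degree sizes applies; the offset between the scales is irrelevant.
A change of 1°F is a change of 5/9 K, so per °F the value is 69.14 × 5/9 = 38.411.

38.411 µV/°F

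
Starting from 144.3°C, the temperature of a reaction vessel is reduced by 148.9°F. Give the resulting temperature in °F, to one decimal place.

The 148.9°F change is an interval, so only the factor 5/9 applies: -148.9 × 5/9 = -82.7222°C.
Final Celsius temperature: 144.3000 - 82.7222 = 61.5778°C.
In Fahrenheit: 61.5778 × 1.8 + 32 = 142.8°F.

142.8°F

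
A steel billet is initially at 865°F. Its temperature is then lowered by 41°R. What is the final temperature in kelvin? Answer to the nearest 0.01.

713.15 K

Initial temperature in Celsius: (865 - 32) × 5/9 = 462.7778°C.
The 41°R change is an interval, so only the factor 5/9 applies: -41 × 5/9 = -22.7778°C.
Final Celsius temperature: 462.7778 - 22.7778 = 440.0000°C.
In kelvin: 440.0000 + 273.15 = 713.15 K.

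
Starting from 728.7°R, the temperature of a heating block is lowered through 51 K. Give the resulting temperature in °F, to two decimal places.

Initial temperature in Celsius: (728.7 - 491.67) × 5/9 = 131.6833°C.
The 51 K change is an interval; Kelvin and Celsius degrees are the same size, so ΔC = -51°C.
Final Celsius temperature: 131.6833 - 51.0000 = 80.6833°C.
In Fahrenheit: 80.6833 × 1.8 + 32 = 177.23°F.

177.23°F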